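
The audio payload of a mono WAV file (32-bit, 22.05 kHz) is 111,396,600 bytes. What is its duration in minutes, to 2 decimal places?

21.05 minutes

Byte rate = 22,050 × 4 × 1 = 88,200 bytes/s.
Duration = 111,396,600 / 88,200 = 1,263 s.
1,263 s / 60 = 21.05 minutes.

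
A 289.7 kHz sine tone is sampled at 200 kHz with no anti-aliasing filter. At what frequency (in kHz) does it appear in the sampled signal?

Nyquist = 200,000/2 = 100,000 Hz; 289,700 Hz exceeds it.
Alias = |289,700 − 1×200,000| = |289,700 − 200,000| = 89,700 Hz = 89.7 kHz.

89.7 kHz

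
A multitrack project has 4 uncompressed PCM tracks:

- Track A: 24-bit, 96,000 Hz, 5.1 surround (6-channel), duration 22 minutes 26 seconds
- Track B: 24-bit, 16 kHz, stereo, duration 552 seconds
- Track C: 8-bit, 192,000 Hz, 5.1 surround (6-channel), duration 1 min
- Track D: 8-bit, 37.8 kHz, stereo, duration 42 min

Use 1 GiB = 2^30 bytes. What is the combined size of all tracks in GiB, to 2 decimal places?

2.46 GiB

Track A: 22 minutes 26 seconds = 1,346 s; 96,000 × 1,346 × 3 × 6 = 2,325,888,000 bytes.
Track B: 16,000 × 552 × 3 × 2 = 52,992,000 bytes.
Track C: 1 min = 60 s; 192,000 × 60 × 1 × 6 = 69,120,000 bytes.
Track D: 42 min = 2,520 s; 37,800 × 2,520 × 1 × 2 = 190,512,000 bytes.
Total = 2,638,512,000 bytes = 2.46 GiB.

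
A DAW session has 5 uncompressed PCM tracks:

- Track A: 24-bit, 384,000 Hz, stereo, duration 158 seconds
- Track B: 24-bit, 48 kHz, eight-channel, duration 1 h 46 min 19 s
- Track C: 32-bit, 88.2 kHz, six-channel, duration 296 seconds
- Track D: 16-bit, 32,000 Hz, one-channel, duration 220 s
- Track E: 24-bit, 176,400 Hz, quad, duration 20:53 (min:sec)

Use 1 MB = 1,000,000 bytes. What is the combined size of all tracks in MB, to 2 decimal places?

11005.64 MB

Track A: 384,000 × 158 × 3 × 2 = 364,032,000 bytes.
Track B: 1 h 46 min 19 s = 6,379 s; 48,000 × 6,379 × 3 × 8 = 7,348,608,000 bytes.
Track C: 88,200 × 296 × 4 × 6 = 626,572,800 bytes.
Track D: 32,000 × 220 × 2 × 1 = 14,080,000 bytes.
Track E: 20:53 (min:sec) = 1,253 s; 176,400 × 1,253 × 3 × 4 = 2,652,350,400 bytes.
Total = 11,005,643,200 bytes = 11005.64 MB.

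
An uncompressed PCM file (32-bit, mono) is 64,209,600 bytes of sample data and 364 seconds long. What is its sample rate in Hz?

44,100 Hz

Bytes = sample_rate × seconds × bytes_per_sample × channels.
sample_rate = 64,209,600 / (364 × 4 × 1) = 64,209,600 / 1,456 = 44,100 Hz.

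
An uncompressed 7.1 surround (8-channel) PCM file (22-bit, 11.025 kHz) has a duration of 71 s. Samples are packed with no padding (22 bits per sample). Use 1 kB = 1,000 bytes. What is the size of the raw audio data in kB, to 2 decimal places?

17221.05 kB

Bits = 11,025 × 71 × 22 × 8 = 137,768,400 bits = 17,221,050 bytes.
17,221,050 / 1,000 = 17221.05 kB.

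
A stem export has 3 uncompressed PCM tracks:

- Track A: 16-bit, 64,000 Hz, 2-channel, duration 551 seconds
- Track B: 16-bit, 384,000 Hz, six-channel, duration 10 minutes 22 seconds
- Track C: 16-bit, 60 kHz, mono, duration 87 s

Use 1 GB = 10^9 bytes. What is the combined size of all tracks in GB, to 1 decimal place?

Track A: 64,000 × 551 × 2 × 2 = 141,056,000 bytes.
Track B: 10 minutes 22 seconds = 622 s; 384,000 × 622 × 2 × 6 = 2,866,176,000 bytes.
Track C: 60,000 × 87 × 2 × 1 = 10,440,000 bytes.
Total = 3,017,672,000 bytes = 3.0 GB.

3.0 GB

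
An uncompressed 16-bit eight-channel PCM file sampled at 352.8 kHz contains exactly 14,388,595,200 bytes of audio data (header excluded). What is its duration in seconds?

2,549 seconds

Byte rate = 352,800 × 2 × 8 = 5,644,800 bytes/s.
Duration = 14,388,595,200 / 5,644,800 = 2,549 s.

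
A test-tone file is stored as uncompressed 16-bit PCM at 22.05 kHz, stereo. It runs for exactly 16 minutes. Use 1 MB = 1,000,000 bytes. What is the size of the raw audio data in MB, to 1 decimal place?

84.7 MB

Duration = exactly 16 minutes = 960 s.
Bytes = 22,050 samples/s × 960 s × 2 bytes/sample × 2 ch = 84,672,000 bytes.
84,672,000 / 1,000,000 = 84.7 MB.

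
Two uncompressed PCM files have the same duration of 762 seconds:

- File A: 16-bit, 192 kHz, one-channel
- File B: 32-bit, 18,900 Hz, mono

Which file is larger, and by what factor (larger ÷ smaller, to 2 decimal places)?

File A, by a factor of 5.08

File A: 192,000 × 2 × 1 = 384,000 bytes/s.
File B: 18,900 × 4 × 1 = 75,600 bytes/s.
File A is larger; ratio = 292,608,000 / 57,607,200 = 5.08.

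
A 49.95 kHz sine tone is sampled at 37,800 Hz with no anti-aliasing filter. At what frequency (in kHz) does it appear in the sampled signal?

12.15 kHz

Nyquist = 37,800/2 = 18,900 Hz; 49,950 Hz exceeds it.
Alias = |49,950 − 1×37,800| = |49,950 − 37,800| = 12,150 Hz = 12.15 kHz.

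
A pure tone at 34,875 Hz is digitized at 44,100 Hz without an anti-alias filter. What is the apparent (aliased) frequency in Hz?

Nyquist = 44,100/2 = 22,050 Hz; 34,875 Hz exceeds it.
Alias = |34,875 − 1×44,100| = |34,875 − 44,100| = 9,225 Hz.

9,225 Hz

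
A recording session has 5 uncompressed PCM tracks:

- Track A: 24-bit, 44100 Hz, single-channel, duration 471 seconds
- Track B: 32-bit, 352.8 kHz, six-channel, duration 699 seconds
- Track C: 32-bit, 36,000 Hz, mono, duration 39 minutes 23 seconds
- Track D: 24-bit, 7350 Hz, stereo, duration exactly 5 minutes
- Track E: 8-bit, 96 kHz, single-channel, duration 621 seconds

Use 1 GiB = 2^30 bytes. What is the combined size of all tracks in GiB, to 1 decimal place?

Track A: 44,100 × 471 × 3 × 1 = 62,313,300 bytes.
Track B: 352,800 × 699 × 4 × 6 = 5,918,572,800 bytes.
Track C: 39 minutes 23 seconds = 2,363 s; 36,000 × 2,363 × 4 × 1 = 340,272,000 bytes.
Track D: exactly 5 minutes = 300 s; 7,350 × 300 × 3 × 2 = 13,230,000 bytes.
Track E: 96,000 × 621 × 1 × 1 = 59,616,000 bytes.
Total = 6,394,004,100 bytes = 6.0 GiB.

6.0 GiB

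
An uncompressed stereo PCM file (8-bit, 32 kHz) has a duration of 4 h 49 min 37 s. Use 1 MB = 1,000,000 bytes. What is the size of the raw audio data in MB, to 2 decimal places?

1112.13 MB

Duration = 4 h 49 min 37 s = 17,377 s.
Bytes = 32,000 samples/s × 17,377 s × 1 bytes/sample × 2 ch = 1,112,128,000 bytes.
1,112,128,000 / 1,000,000 = 1112.13 MB.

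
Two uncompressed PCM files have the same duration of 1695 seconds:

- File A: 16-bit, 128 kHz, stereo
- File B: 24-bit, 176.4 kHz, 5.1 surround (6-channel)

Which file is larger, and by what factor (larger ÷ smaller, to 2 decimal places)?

File B, by a factor of 6.20

File A: 128,000 × 2 × 2 = 512,000 bytes/s.
File B: 176,400 × 3 × 6 = 3,175,200 bytes/s.
File B is larger; ratio = 5,381,964,000 / 867,840,000 = 6.20.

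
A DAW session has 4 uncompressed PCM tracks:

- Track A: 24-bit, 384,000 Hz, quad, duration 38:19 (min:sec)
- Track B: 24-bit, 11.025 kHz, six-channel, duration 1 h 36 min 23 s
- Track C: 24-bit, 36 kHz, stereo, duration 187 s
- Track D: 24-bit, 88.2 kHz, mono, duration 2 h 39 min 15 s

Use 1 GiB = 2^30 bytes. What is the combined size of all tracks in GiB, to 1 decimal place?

13.3 GiB

Track A: 38:19 (min:sec) = 2,299 s; 384,000 × 2,299 × 3 × 4 = 10,593,792,000 bytes.
Track B: 1 h 36 min 23 s = 5,783 s; 11,025 × 5,783 × 3 × 6 = 1,147,636,350 bytes.
Track C: 36,000 × 187 × 3 × 2 = 40,392,000 bytes.
Track D: 2 h 39 min 15 s = 9,555 s; 88,200 × 9,555 × 3 × 1 = 2,528,253,000 bytes.
Total = 14,310,073,350 bytes = 13.3 GiB.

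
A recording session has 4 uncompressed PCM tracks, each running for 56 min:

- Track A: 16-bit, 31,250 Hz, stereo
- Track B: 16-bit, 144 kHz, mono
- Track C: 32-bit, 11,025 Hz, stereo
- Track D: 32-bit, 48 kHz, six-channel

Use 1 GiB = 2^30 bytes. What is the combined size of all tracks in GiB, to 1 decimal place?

5.2 GiB

56 min = 3,360 s.
Track A: 31,250 × 3,360 × 2 × 2 = 420,000,000 bytes.
Track B: 144,000 × 3,360 × 2 × 1 = 967,680,000 bytes.
Track C: 11,025 × 3,360 × 4 × 2 = 296,352,000 bytes.
Track D: 48,000 × 3,360 × 4 × 6 = 3,870,720,000 bytes.
Total = 5,554,752,000 bytes = 5.2 GiB.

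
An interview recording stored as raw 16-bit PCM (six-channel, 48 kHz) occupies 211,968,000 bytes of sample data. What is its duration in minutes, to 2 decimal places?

6.13 minutes

Byte rate = 48,000 × 2 × 6 = 576,000 bytes/s.
Duration = 211,968,000 / 576,000 = 368 s.
368 s / 60 = 6.13 minutes.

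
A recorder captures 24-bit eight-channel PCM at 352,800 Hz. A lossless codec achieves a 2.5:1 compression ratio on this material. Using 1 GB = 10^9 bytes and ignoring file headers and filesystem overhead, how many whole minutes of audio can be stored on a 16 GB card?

78 minutes

Uncompressed byte rate = 352,800 × 3 × 8 = 8,467,200 bytes/s.
After 2.5:1 compression, effective rate ≈ 3386880 bytes/s.
Capacity = 16 × 1,000,000,000 = 16,000,000,000 bytes.
16,000,000,000 / effective rate ≈ 4724.11 s → 78 minutes.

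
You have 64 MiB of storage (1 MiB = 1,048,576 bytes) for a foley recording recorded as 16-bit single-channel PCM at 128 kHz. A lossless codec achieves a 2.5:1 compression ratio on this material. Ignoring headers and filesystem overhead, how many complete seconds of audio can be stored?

Uncompressed byte rate = 128,000 × 2 × 1 = 256,000 bytes/s.
After 2.5:1 compression, effective rate ≈ 102400 bytes/s.
Capacity = 64 × 1,048,576 = 67,108,864 bytes.
67,108,864 / effective rate ≈ 655.36 s → 655 seconds.

655 seconds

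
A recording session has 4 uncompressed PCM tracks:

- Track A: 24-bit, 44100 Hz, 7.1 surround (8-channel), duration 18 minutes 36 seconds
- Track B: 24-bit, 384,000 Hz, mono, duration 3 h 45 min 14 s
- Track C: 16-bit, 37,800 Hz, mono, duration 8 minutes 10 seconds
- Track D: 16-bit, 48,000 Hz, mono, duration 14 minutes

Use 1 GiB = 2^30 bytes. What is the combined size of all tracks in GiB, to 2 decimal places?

Track A: 18 minutes 36 seconds = 1,116 s; 44,100 × 1,116 × 3 × 8 = 1,181,174,400 bytes.
Track B: 3 h 45 min 14 s = 13,514 s; 384,000 × 13,514 × 3 × 1 = 15,568,128,000 bytes.
Track C: 8 minutes 10 seconds = 490 s; 37,800 × 490 × 2 × 1 = 37,044,000 bytes.
Track D: 14 minutes = 840 s; 48,000 × 840 × 2 × 1 = 80,640,000 bytes.
Total = 16,866,986,400 bytes = 15.71 GiB.

15.71 GiB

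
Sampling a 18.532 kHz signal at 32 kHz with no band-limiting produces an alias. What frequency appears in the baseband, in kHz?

Nyquist = 32,000/2 = 16,000 Hz; 18,532 Hz exceeds it.
Alias = |18,532 − 1×32,000| = |18,532 − 32,000| = 13,468 Hz = 13.468 kHz.

13.468 kHz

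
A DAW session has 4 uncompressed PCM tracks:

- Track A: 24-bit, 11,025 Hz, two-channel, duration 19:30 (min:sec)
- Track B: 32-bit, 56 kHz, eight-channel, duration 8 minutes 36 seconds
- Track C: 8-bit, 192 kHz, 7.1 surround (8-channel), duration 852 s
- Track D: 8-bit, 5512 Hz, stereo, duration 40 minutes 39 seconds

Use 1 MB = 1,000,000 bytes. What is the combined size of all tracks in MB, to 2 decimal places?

2337.63 MB

Track A: 19:30 (min:sec) = 1,170 s; 11,025 × 1,170 × 3 × 2 = 77,395,500 bytes.
Track B: 8 minutes 36 seconds = 516 s; 56,000 × 516 × 4 × 8 = 924,672,000 bytes.
Track C: 192,000 × 852 × 1 × 8 = 1,308,672,000 bytes.
Track D: 40 minutes 39 seconds = 2,439 s; 5,512 × 2,439 × 1 × 2 = 26,887,536 bytes.
Total = 2,337,627,036 bytes = 2337.63 MB.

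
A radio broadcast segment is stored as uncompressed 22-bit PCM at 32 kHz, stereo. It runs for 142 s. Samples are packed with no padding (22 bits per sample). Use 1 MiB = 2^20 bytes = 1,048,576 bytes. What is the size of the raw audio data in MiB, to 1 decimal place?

Bits = 32,000 × 142 × 22 × 2 = 199,936,000 bits = 24,992,000 bytes.
24,992,000 / 1,048,576 = 23.8 MiB.

23.8 MiB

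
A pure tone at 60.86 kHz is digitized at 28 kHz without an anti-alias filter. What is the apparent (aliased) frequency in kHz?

Nyquist = 28,000/2 = 14,000 Hz; 60,860 Hz exceeds it.
Alias = |60,860 − 2×28,000| = |60,860 − 56,000| = 4,860 Hz = 4.86 kHz.

4.86 kHz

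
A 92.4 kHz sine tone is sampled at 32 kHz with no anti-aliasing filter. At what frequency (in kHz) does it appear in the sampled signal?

Nyquist = 32,000/2 = 16,000 Hz; 92,400 Hz exceeds it.
Alias = |92,400 − 3×32,000| = |92,400 − 96,000| = 3,600 Hz = 3.6 kHz.

3.6 kHz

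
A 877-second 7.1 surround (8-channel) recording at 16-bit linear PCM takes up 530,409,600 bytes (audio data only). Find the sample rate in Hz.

Bytes = sample_rate × seconds × bytes_per_sample × channels.
sample_rate = 530,409,600 / (877 × 2 × 8) = 530,409,600 / 14,032 = 37,800 Hz.

37,800 Hz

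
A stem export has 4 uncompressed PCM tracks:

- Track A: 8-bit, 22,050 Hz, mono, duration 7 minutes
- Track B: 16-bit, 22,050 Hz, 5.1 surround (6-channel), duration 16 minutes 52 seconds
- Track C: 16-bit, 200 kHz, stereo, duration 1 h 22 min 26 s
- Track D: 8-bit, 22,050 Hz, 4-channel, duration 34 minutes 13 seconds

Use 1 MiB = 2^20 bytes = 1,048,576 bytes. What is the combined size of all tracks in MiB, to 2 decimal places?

4210.39 MiB

Track A: 7 minutes = 420 s; 22,050 × 420 × 1 × 1 = 9,261,000 bytes.
Track B: 16 minutes 52 seconds = 1,012 s; 22,050 × 1,012 × 2 × 6 = 267,775,200 bytes.
Track C: 1 h 22 min 26 s = 4,946 s; 200,000 × 4,946 × 2 × 2 = 3,956,800,000 bytes.
Track D: 34 minutes 13 seconds = 2,053 s; 22,050 × 2,053 × 1 × 4 = 181,074,600 bytes.
Total = 4,414,910,800 bytes = 4210.39 MiB.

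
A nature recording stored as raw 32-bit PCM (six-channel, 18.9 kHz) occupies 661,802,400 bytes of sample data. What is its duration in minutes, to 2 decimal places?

Byte rate = 18,900 × 4 × 6 = 453,600 bytes/s.
Duration = 661,802,400 / 453,600 = 1,459 s.
1,459 s / 60 = 24.32 minutes.

24.32 minutes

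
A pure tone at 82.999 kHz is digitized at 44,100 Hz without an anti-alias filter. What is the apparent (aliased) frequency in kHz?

5.201 kHz

Nyquist = 44,100/2 = 22,050 Hz; 82,999 Hz exceeds it.
Alias = |82,999 − 2×44,100| = |82,999 − 88,200| = 5,201 Hz = 5.201 kHz.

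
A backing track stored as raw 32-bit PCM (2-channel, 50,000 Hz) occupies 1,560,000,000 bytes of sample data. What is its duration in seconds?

3,900 seconds

Byte rate = 50,000 × 4 × 2 = 400,000 bytes/s.
Duration = 1,560,000,000 / 400,000 = 3,900 s.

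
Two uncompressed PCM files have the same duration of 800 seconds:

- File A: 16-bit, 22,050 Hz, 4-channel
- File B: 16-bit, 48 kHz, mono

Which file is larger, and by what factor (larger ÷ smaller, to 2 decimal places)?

File A, by a factor of 1.84

File A: 22,050 × 2 × 4 = 176,400 bytes/s.
File B: 48,000 × 2 × 1 = 96,000 bytes/s.
File A is larger; ratio = 141,120,000 / 76,800,000 = 1.84.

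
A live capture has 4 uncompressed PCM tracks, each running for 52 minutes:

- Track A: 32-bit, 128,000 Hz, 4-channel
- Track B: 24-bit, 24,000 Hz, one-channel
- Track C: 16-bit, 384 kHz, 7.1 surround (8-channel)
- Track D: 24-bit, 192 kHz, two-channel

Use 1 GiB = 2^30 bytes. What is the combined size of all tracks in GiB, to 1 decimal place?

52 minutes = 3,120 s.
Track A: 128,000 × 3,120 × 4 × 4 = 6,389,760,000 bytes.
Track B: 24,000 × 3,120 × 3 × 1 = 224,640,000 bytes.
Track C: 384,000 × 3,120 × 2 × 8 = 19,169,280,000 bytes.
Track D: 192,000 × 3,120 × 3 × 2 = 3,594,240,000 bytes.
Total = 29,377,920,000 bytes = 27.4 GiB.

27.4 GiB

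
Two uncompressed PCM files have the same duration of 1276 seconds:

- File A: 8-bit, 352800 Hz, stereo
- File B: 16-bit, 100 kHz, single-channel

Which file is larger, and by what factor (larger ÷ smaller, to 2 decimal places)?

File A: 352,800 × 1 × 2 = 705,600 bytes/s.
File B: 100,000 × 2 × 1 = 200,000 bytes/s.
File A is larger; ratio = 900,345,600 / 255,200,000 = 3.53.

File A, by a factor of 3.53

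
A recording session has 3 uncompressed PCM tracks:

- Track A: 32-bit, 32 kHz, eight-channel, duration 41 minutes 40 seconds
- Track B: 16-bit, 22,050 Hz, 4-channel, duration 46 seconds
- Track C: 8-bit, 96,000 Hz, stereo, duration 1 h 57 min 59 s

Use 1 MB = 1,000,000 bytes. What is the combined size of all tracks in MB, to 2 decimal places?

3927.28 MB

Track A: 41 minutes 40 seconds = 2,500 s; 32,000 × 2,500 × 4 × 8 = 2,560,000,000 bytes.
Track B: 22,050 × 46 × 2 × 4 = 8,114,400 bytes.
Track C: 1 h 57 min 59 s = 7,079 s; 96,000 × 7,079 × 1 × 2 = 1,359,168,000 bytes.
Total = 3,927,282,400 bytes = 3927.28 MB.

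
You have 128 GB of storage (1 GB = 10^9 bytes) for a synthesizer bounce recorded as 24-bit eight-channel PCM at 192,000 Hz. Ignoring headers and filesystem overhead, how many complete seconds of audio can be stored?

27,777 seconds

Uncompressed byte rate = 192,000 × 3 × 8 = 4,608,000 bytes/s.
Capacity = 128 × 1,000,000,000 = 128,000,000,000 bytes.
128,000,000,000 / 4,608,000 ≈ 27777.78 s → 27,777 seconds.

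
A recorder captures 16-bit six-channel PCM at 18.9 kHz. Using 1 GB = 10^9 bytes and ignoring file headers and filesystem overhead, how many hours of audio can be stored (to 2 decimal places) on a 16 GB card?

19.60 hours

Uncompressed byte rate = 18,900 × 2 × 6 = 226,800 bytes/s.
Capacity = 16 × 1,000,000,000 = 16,000,000,000 bytes.
16,000,000,000 / 226,800 ≈ 70546.74 s → 19.60 hours.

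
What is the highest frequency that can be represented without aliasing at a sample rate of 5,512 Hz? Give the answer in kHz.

Nyquist frequency = sample rate / 2 = 5,512 / 2 = 2.756 kHz.

2.756 kHz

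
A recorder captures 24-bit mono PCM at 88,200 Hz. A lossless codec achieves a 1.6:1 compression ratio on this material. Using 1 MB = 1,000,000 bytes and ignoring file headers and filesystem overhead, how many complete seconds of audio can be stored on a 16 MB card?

96 seconds

Uncompressed byte rate = 88,200 × 3 × 1 = 264,600 bytes/s.
After 1.6:1 compression, effective rate ≈ 165375 bytes/s.
Capacity = 16 × 1,000,000 = 16,000,000 bytes.
16,000,000 / effective rate ≈ 96.75 s → 96 seconds.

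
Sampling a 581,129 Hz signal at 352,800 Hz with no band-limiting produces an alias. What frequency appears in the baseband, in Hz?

Nyquist = 352,800/2 = 176,400 Hz; 581,129 Hz exceeds it.
Alias = |581,129 − 2×352,800| = |581,129 − 705,600| = 124,471 Hz.

124,471 Hz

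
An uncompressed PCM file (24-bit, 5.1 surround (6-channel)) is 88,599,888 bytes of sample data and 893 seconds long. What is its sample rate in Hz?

Bytes = sample_rate × seconds × bytes_per_sample × channels.
sample_rate = 88,599,888 / (893 × 3 × 6) = 88,599,888 / 16,074 = 5,512 Hz.

5,512 Hz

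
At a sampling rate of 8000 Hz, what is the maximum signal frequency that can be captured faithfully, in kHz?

4 kHz

Nyquist frequency = sample rate / 2 = 8,000 / 2 = 4 kHz.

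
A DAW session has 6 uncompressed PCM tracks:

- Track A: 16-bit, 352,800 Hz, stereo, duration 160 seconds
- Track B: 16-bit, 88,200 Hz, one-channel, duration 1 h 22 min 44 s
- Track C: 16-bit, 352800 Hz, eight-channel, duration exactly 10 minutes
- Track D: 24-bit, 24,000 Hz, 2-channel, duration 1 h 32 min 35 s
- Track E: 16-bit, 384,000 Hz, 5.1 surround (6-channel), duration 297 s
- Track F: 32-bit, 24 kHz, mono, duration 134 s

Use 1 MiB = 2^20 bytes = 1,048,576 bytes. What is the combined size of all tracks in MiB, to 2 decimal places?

6360.70 MiB

Track A: 352,800 × 160 × 2 × 2 = 225,792,000 bytes.
Track B: 1 h 22 min 44 s = 4,964 s; 88,200 × 4,964 × 2 × 1 = 875,649,600 bytes.
Track C: exactly 10 minutes = 600 s; 352,800 × 600 × 2 × 8 = 3,386,880,000 bytes.
Track D: 1 h 32 min 35 s = 5,555 s; 24,000 × 5,555 × 3 × 2 = 799,920,000 bytes.
Track E: 384,000 × 297 × 2 × 6 = 1,368,576,000 bytes.
Track F: 24,000 × 134 × 4 × 1 = 12,864,000 bytes.
Total = 6,669,681,600 bytes = 6360.70 MiB.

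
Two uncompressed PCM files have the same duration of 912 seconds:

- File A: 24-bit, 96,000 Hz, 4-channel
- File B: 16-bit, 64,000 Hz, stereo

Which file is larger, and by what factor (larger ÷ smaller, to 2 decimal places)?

File A: 96,000 × 3 × 4 = 1,152,000 bytes/s.
File B: 64,000 × 2 × 2 = 256,000 bytes/s.
File A is larger; ratio = 1,050,624,000 / 233,472,000 = 4.50.

File A, by a factor of 4.50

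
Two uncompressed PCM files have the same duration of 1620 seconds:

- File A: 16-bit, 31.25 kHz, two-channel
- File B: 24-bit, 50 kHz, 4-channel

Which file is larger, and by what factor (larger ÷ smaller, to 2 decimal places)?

File B, by a factor of 4.80

File A: 31,250 × 2 × 2 = 125,000 bytes/s.
File B: 50,000 × 3 × 4 = 600,000 bytes/s.
File B is larger; ratio = 972,000,000 / 202,500,000 = 4.80.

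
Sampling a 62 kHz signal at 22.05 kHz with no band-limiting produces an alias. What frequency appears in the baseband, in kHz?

4.15 kHz

Nyquist = 22,050/2 = 11,025 Hz; 62,000 Hz exceeds it.
Alias = |62,000 − 3×22,050| = |62,000 − 66,150| = 4,150 Hz = 4.15 kHz.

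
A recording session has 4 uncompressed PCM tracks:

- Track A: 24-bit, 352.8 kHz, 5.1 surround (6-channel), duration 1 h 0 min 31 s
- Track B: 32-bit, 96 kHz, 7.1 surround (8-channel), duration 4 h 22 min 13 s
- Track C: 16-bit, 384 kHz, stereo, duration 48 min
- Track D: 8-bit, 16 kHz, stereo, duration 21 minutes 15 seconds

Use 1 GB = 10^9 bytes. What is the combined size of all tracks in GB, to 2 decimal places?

Track A: 1 h 0 min 31 s = 3,631 s; 352,800 × 3,631 × 3 × 6 = 23,058,302,400 bytes.
Track B: 4 h 22 min 13 s = 15,733 s; 96,000 × 15,733 × 4 × 8 = 48,331,776,000 bytes.
Track C: 48 min = 2,880 s; 384,000 × 2,880 × 2 × 2 = 4,423,680,000 bytes.
Track D: 21 minutes 15 seconds = 1,275 s; 16,000 × 1,275 × 1 × 2 = 40,800,000 bytes.
Total = 75,854,558,400 bytes = 75.85 GB.

75.85 GB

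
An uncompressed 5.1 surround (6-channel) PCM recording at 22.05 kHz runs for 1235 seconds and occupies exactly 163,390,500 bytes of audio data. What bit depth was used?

8 bits

Bytes per sample = 163,390,500 / (22,050 × 1,235 × 6) = 163,390,500 / 163,390,500 = 1.
Bit depth = 1 × 8 = 8 bits.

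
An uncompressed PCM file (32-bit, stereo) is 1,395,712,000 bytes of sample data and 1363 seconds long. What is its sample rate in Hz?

Bytes = sample_rate × seconds × bytes_per_sample × channels.
sample_rate = 1,395,712,000 / (1,363 × 4 × 2) = 1,395,712,000 / 10,904 = 128,000 Hz.

128,000 Hz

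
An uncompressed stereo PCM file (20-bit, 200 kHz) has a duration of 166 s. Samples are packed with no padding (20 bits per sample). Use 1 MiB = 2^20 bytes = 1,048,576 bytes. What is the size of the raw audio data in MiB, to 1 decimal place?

158.3 MiB

Bits = 200,000 × 166 × 20 × 2 = 1,328,000,000 bits = 166,000,000 bytes.
166,000,000 / 1,048,576 = 158.3 MiB.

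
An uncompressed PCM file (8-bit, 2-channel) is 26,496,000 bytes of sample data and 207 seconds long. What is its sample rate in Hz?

64,000 Hz

Bytes = sample_rate × seconds × bytes_per_sample × channels.
sample_rate = 26,496,000 / (207 × 1 × 2) = 26,496,000 / 414 = 64,000 Hz.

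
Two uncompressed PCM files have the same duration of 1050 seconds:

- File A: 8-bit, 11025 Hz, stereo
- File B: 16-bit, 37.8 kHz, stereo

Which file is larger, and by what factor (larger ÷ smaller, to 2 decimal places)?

File A: 11,025 × 1 × 2 = 22,050 bytes/s.
File B: 37,800 × 2 × 2 = 151,200 bytes/s.
File B is larger; ratio = 158,760,000 / 23,152,500 = 6.86.

File B, by a factor of 6.86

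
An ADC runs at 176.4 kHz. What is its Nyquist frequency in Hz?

88,200 Hz

Nyquist frequency = sample rate / 2 = 176,400 / 2 = 88,200 Hz.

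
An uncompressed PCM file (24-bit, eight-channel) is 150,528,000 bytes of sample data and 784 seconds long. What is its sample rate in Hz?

8,000 Hz

Bytes = sample_rate × seconds × bytes_per_sample × channels.
sample_rate = 150,528,000 / (784 × 3 × 8) = 150,528,000 / 18,816 = 8,000 Hz.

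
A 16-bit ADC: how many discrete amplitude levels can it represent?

65,536 levels

2^16 = 65,536.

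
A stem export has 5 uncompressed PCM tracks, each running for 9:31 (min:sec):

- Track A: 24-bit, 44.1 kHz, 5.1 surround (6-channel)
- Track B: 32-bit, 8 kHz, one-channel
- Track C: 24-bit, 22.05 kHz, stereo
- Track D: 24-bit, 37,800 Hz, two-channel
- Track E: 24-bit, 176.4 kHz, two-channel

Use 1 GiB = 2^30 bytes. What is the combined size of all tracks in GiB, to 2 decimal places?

1.19 GiB

9:31 (min:sec) = 571 s.
Track A: 44,100 × 571 × 3 × 6 = 453,259,800 bytes.
Track B: 8,000 × 571 × 4 × 1 = 18,272,000 bytes.
Track C: 22,050 × 571 × 3 × 2 = 75,543,300 bytes.
Track D: 37,800 × 571 × 3 × 2 = 129,502,800 bytes.
Track E: 176,400 × 571 × 3 × 2 = 604,346,400 bytes.
Total = 1,280,924,300 bytes = 1.19 GiB.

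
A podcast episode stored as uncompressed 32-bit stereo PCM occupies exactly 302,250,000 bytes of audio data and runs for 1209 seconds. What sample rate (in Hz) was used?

Bytes = sample_rate × seconds × bytes_per_sample × channels.
sample_rate = 302,250,000 / (1,209 × 4 × 2) = 302,250,000 / 9,672 = 31,250 Hz.

31,250 Hz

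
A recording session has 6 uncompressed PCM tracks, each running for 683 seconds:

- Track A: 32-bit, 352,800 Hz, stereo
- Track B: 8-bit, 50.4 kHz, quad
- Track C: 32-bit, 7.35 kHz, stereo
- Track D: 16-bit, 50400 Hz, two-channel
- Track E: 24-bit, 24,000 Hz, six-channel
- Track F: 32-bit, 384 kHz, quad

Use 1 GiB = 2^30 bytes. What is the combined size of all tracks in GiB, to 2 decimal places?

6.27 GiB

Track A: 352,800 × 683 × 4 × 2 = 1,927,699,200 bytes.
Track B: 50,400 × 683 × 1 × 4 = 137,692,800 bytes.
Track C: 7,350 × 683 × 4 × 2 = 40,160,400 bytes.
Track D: 50,400 × 683 × 2 × 2 = 137,692,800 bytes.
Track E: 24,000 × 683 × 3 × 6 = 295,056,000 bytes.
Track F: 384,000 × 683 × 4 × 4 = 4,196,352,000 bytes.
Total = 6,734,653,200 bytes = 6.27 GiB.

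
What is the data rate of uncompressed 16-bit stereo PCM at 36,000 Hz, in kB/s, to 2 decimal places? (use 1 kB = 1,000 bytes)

144.00 kB/s

Bit rate = 36,000 × 16 × 2 = 1,152,000 bits/s.
1,152,000 / 8 = 144,000 B/s = 144.00 kB/s.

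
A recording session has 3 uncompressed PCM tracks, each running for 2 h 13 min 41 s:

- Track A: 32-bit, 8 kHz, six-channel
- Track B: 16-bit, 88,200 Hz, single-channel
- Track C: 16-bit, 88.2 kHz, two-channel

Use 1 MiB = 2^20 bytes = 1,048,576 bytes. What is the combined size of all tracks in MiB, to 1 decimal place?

5516.8 MiB

2 h 13 min 41 s = 8,021 s.
Track A: 8,000 × 8,021 × 4 × 6 = 1,540,032,000 bytes.
Track B: 88,200 × 8,021 × 2 × 1 = 1,414,904,400 bytes.
Track C: 88,200 × 8,021 × 2 × 2 = 2,829,808,800 bytes.
Total = 5,784,745,200 bytes = 5516.8 MiB.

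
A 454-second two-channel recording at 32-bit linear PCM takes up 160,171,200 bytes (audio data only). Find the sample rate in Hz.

Bytes = sample_rate × seconds × bytes_per_sample × channels.
sample_rate = 160,171,200 / (454 × 4 × 2) = 160,171,200 / 3,632 = 44,100 Hz.

44,100 Hz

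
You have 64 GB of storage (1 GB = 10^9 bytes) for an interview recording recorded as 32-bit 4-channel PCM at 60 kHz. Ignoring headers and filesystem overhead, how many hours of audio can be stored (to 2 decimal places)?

Uncompressed byte rate = 60,000 × 4 × 4 = 960,000 bytes/s.
Capacity = 64 × 1,000,000,000 = 64,000,000,000 bytes.
64,000,000,000 / 960,000 ≈ 66666.67 s → 18.52 hours.

18.52 hours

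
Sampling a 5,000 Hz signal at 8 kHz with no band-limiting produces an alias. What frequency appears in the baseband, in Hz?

Nyquist = 8,000/2 = 4,000 Hz; 5,000 Hz exceeds it.
Alias = |5,000 − 1×8,000| = |5,000 − 8,000| = 3,000 Hz.

3,000 Hz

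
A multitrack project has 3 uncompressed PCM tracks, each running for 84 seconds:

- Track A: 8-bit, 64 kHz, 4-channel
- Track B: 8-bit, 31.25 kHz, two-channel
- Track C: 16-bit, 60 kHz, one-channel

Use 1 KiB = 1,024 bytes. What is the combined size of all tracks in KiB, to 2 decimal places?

35970.70 KiB

Track A: 64,000 × 84 × 1 × 4 = 21,504,000 bytes.
Track B: 31,250 × 84 × 1 × 2 = 5,250,000 bytes.
Track C: 60,000 × 84 × 2 × 1 = 10,080,000 bytes.
Total = 36,834,000 bytes = 35970.70 KiB.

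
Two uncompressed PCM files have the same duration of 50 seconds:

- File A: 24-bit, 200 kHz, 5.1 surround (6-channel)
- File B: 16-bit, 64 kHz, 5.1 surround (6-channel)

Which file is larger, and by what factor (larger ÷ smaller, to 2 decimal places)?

File A, by a factor of 4.69

File A: 200,000 × 3 × 6 = 3,600,000 bytes/s.
File B: 64,000 × 2 × 6 = 768,000 bytes/s.
File A is larger; ratio = 180,000,000 / 38,400,000 = 4.69.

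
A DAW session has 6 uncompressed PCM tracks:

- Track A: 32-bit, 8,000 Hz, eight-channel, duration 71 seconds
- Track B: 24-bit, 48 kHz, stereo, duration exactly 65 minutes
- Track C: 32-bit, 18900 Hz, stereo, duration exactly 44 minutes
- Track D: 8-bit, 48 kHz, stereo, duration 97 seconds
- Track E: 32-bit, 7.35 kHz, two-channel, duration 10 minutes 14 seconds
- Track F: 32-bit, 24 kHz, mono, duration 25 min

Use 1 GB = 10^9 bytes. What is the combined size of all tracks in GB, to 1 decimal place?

Track A: 8,000 × 71 × 4 × 8 = 18,176,000 bytes.
Track B: exactly 65 minutes = 3,900 s; 48,000 × 3,900 × 3 × 2 = 1,123,200,000 bytes.
Track C: exactly 44 minutes = 2,640 s; 18,900 × 2,640 × 4 × 2 = 399,168,000 bytes.
Track D: 48,000 × 97 × 1 × 2 = 9,312,000 bytes.
Track E: 10 minutes 14 seconds = 614 s; 7,350 × 614 × 4 × 2 = 36,103,200 bytes.
Track F: 25 min = 1,500 s; 24,000 × 1,500 × 4 × 1 = 144,000,000 bytes.
Total = 1,729,959,200 bytes = 1.7 GB.

1.7 GB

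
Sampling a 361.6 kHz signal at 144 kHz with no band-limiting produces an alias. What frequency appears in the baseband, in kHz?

70.4 kHz

Nyquist = 144,000/2 = 72,000 Hz; 361,600 Hz exceeds it.
Alias = |361,600 − 3×144,000| = |361,600 − 432,000| = 70,400 Hz = 70.4 kHz.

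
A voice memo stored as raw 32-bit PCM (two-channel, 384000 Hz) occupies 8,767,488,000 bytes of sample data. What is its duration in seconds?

Byte rate = 384,000 × 4 × 2 = 3,072,000 bytes/s.
Duration = 8,767,488,000 / 3,072,000 = 2,854 s.

2,854 seconds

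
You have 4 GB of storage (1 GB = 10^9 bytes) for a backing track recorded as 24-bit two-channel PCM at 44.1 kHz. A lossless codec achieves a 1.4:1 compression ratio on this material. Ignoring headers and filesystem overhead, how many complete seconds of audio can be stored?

Uncompressed byte rate = 44,100 × 3 × 2 = 264,600 bytes/s.
After 1.4:1 compression, effective rate ≈ 189000 bytes/s.
Capacity = 4 × 1,000,000,000 = 4,000,000,000 bytes.
4,000,000,000 / effective rate ≈ 21164.02 s → 21,164 seconds.

21,164 seconds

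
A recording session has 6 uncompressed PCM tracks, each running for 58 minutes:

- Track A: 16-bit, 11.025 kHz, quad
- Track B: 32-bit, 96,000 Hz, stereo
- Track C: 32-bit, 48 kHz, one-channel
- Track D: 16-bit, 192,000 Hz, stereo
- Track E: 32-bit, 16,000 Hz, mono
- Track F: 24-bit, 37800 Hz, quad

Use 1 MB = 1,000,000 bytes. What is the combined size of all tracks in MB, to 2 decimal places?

8121.62 MB

58 minutes = 3,480 s.
Track A: 11,025 × 3,480 × 2 × 4 = 306,936,000 bytes.
Track B: 96,000 × 3,480 × 4 × 2 = 2,672,640,000 bytes.
Track C: 48,000 × 3,480 × 4 × 1 = 668,160,000 bytes.
Track D: 192,000 × 3,480 × 2 × 2 = 2,672,640,000 bytes.
Track E: 16,000 × 3,480 × 4 × 1 = 222,720,000 bytes.
Track F: 37,800 × 3,480 × 3 × 4 = 1,578,528,000 bytes.
Total = 8,121,624,000 bytes = 8121.62 MB.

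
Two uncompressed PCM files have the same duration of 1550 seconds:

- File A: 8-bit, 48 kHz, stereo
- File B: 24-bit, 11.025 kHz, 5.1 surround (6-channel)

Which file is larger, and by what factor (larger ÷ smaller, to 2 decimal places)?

File B, by a factor of 2.07

File A: 48,000 × 1 × 2 = 96,000 bytes/s.
File B: 11,025 × 3 × 6 = 198,450 bytes/s.
File B is larger; ratio = 307,597,500 / 148,800,000 = 2.07.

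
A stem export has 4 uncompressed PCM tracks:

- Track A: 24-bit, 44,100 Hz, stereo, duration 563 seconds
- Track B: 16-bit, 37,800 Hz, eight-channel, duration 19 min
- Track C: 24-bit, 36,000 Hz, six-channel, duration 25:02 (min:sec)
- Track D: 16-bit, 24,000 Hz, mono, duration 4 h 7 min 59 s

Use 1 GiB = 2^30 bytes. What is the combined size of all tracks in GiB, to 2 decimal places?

Track A: 44,100 × 563 × 3 × 2 = 148,969,800 bytes.
Track B: 19 min = 1,140 s; 37,800 × 1,140 × 2 × 8 = 689,472,000 bytes.
Track C: 25:02 (min:sec) = 1,502 s; 36,000 × 1,502 × 3 × 6 = 973,296,000 bytes.
Track D: 4 h 7 min 59 s = 14,879 s; 24,000 × 14,879 × 2 × 1 = 714,192,000 bytes.
Total = 2,525,929,800 bytes = 2.35 GiB.

2.35 GiB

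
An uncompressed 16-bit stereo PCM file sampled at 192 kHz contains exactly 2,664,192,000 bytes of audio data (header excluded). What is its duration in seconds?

Byte rate = 192,000 × 2 × 2 = 768,000 bytes/s.
Duration = 2,664,192,000 / 768,000 = 3,469 s.

3,469 seconds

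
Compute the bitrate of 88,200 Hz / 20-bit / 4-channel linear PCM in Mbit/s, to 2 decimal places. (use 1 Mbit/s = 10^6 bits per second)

Bit rate = 88,200 × 20 × 4 = 7,056,000 bits/s.
= 7.06 Mbit/s.

7.06 Mbit/s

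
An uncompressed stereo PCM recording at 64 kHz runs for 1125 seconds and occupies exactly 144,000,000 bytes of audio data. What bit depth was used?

Bytes per sample = 144,000,000 / (64,000 × 1,125 × 2) = 144,000,000 / 144,000,000 = 1.
Bit depth = 1 × 8 = 8 bits.

8 bits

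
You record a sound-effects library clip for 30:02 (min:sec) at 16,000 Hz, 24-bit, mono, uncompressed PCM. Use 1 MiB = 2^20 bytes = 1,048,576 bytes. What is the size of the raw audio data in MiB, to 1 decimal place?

Duration = 30:02 (min:sec) = 1,802 s.
Bytes = 16,000 samples/s × 1,802 s × 3 bytes/sample × 1 ch = 86,496,000 bytes.
86,496,000 / 1,048,576 = 82.5 MiB.

82.5 MiB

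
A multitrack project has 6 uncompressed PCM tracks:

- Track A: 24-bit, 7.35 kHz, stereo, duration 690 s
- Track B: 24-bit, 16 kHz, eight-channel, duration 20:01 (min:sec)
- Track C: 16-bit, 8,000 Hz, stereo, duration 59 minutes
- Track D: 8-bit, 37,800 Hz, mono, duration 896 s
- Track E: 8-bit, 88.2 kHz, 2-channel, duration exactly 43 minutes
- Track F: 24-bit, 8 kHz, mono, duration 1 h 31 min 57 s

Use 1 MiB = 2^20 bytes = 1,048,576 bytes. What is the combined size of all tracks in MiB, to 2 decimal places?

1169.47 MiB

Track A: 7,350 × 690 × 3 × 2 = 30,429,000 bytes.
Track B: 20:01 (min:sec) = 1,201 s; 16,000 × 1,201 × 3 × 8 = 461,184,000 bytes.
Track C: 59 minutes = 3,540 s; 8,000 × 3,540 × 2 × 2 = 113,280,000 bytes.
Track D: 37,800 × 896 × 1 × 1 = 33,868,800 bytes.
Track E: exactly 43 minutes = 2,580 s; 88,200 × 2,580 × 1 × 2 = 455,112,000 bytes.
Track F: 1 h 31 min 57 s = 5,517 s; 8,000 × 5,517 × 3 × 1 = 132,408,000 bytes.
Total = 1,226,281,800 bytes = 1169.47 MiB.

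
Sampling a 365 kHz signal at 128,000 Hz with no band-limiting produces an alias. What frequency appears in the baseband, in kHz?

Nyquist = 128,000/2 = 64,000 Hz; 365,000 Hz exceeds it.
Alias = |365,000 − 3×128,000| = |365,000 − 384,000| = 19,000 Hz = 19 kHz.

19 kHz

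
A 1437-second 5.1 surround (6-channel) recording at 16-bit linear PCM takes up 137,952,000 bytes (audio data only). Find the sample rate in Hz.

8,000 Hz

Bytes = sample_rate × seconds × bytes_per_sample × channels.
sample_rate = 137,952,000 / (1,437 × 2 × 6) = 137,952,000 / 17,244 = 8,000 Hz.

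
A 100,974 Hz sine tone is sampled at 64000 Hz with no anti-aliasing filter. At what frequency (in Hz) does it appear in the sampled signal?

27,026 Hz

Nyquist = 64,000/2 = 32,000 Hz; 100,974 Hz exceeds it.
Alias = |100,974 − 2×64,000| = |100,974 − 128,000| = 27,026 Hz.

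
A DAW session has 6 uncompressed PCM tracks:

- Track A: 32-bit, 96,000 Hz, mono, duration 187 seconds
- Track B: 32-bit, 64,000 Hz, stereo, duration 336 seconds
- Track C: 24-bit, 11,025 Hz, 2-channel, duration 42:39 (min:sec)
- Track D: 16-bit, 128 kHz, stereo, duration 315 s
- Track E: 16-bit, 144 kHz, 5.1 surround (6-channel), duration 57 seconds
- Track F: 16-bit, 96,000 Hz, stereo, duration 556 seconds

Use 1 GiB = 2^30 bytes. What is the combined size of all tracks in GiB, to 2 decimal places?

Track A: 96,000 × 187 × 4 × 1 = 71,808,000 bytes.
Track B: 64,000 × 336 × 4 × 2 = 172,032,000 bytes.
Track C: 42:39 (min:sec) = 2,559 s; 11,025 × 2,559 × 3 × 2 = 169,277,850 bytes.
Track D: 128,000 × 315 × 2 × 2 = 161,280,000 bytes.
Track E: 144,000 × 57 × 2 × 6 = 98,496,000 bytes.
Track F: 96,000 × 556 × 2 × 2 = 213,504,000 bytes.
Total = 886,397,850 bytes = 0.83 GiB.

0.83 GiB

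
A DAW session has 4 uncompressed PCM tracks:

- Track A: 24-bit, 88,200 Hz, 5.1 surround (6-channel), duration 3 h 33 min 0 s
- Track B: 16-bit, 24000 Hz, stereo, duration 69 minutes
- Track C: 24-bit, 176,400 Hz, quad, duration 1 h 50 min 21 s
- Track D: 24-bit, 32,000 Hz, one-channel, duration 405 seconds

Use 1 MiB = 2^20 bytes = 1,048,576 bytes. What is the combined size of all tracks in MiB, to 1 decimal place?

Track A: 3 h 33 min 0 s = 12,780 s; 88,200 × 12,780 × 3 × 6 = 20,289,528,000 bytes.
Track B: 69 minutes = 4,140 s; 24,000 × 4,140 × 2 × 2 = 397,440,000 bytes.
Track C: 1 h 50 min 21 s = 6,621 s; 176,400 × 6,621 × 3 × 4 = 14,015,332,800 bytes.
Track D: 32,000 × 405 × 3 × 1 = 38,880,000 bytes.
Total = 34,741,180,800 bytes = 33131.8 MiB.

33131.8 MiB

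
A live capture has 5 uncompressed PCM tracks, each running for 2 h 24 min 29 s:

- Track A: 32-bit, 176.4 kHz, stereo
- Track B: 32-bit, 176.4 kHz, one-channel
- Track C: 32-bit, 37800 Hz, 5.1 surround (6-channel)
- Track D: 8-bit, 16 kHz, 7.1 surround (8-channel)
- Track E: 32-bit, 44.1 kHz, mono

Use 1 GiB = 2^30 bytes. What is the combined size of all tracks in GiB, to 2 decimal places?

2 h 24 min 29 s = 8,669 s.
Track A: 176,400 × 8,669 × 4 × 2 = 12,233,692,800 bytes.
Track B: 176,400 × 8,669 × 4 × 1 = 6,116,846,400 bytes.
Track C: 37,800 × 8,669 × 4 × 6 = 7,864,516,800 bytes.
Track D: 16,000 × 8,669 × 1 × 8 = 1,109,632,000 bytes.
Track E: 44,100 × 8,669 × 4 × 1 = 1,529,211,600 bytes.
Total = 28,853,899,600 bytes = 26.87 GiB.

26.87 GiB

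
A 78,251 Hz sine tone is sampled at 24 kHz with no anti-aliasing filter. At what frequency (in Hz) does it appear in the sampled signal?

6,251 Hz

Nyquist = 24,000/2 = 12,000 Hz; 78,251 Hz exceeds it.
Alias = |78,251 − 3×24,000| = |78,251 − 72,000| = 6,251 Hz.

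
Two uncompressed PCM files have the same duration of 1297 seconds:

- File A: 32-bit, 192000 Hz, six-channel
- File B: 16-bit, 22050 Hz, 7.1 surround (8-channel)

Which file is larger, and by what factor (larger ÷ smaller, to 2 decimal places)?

File A, by a factor of 13.06

File A: 192,000 × 4 × 6 = 4,608,000 bytes/s.
File B: 22,050 × 2 × 8 = 352,800 bytes/s.
File A is larger; ratio = 5,976,576,000 / 457,581,600 = 13.06.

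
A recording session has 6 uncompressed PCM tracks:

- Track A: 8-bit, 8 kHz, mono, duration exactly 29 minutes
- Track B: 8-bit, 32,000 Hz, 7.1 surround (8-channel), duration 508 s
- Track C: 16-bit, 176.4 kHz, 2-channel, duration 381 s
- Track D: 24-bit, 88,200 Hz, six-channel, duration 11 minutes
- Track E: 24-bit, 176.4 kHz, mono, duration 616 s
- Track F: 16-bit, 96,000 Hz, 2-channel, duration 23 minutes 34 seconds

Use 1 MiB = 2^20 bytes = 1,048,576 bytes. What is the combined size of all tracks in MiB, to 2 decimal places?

Track A: exactly 29 minutes = 1,740 s; 8,000 × 1,740 × 1 × 1 = 13,920,000 bytes.
Track B: 32,000 × 508 × 1 × 8 = 130,048,000 bytes.
Track C: 176,400 × 381 × 2 × 2 = 268,833,600 bytes.
Track D: 11 minutes = 660 s; 88,200 × 660 × 3 × 6 = 1,047,816,000 bytes.
Track E: 176,400 × 616 × 3 × 1 = 325,987,200 bytes.
Track F: 23 minutes 34 seconds = 1,414 s; 96,000 × 1,414 × 2 × 2 = 542,976,000 bytes.
Total = 2,329,580,800 bytes = 2221.66 MiB.

2221.66 MiB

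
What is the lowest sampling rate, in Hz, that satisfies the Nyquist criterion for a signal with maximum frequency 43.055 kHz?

86,110 Hz

Minimum sample rate = 2 × 43,055 Hz = 86,110 Hz.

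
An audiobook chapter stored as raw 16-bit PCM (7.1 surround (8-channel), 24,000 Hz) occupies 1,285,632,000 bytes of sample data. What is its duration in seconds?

Byte rate = 24,000 × 2 × 8 = 384,000 bytes/s.
Duration = 1,285,632,000 / 384,000 = 3,348 s.

3,348 seconds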